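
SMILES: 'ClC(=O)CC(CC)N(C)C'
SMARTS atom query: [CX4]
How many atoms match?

6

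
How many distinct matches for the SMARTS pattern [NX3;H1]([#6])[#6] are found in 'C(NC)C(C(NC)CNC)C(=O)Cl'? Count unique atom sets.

[NX3;H1]([#6])[#6] is the SMARTS for a secondary amine: a trivalent nitrogen with one H, bonded to two carbons.
The molecule carries 3 separate instances of an N-methylamino group (-NHCH3) meeting every constraint; each maps to a distinct set of atoms, giving 3 matches.

3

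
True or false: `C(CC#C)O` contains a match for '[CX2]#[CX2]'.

True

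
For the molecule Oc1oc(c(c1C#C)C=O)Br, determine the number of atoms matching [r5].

Check the 11 heavy atoms by environment: 1× o (aromatic, in 5-ring) → match; 4× c (aromatic, in 5-ring) → match; 3× C (acyclic) → no; 2× O (acyclic) → no; 1× Br (acyclic) → no.
Summing the matching environments: 1 + 4 = 5 matching atoms.

5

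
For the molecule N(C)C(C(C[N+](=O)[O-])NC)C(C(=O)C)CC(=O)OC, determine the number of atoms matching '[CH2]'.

The query [CH2] means: aliphatic carbon with exactly two hydrogens.
Check the 19 heavy atoms by environment: 2× C (H2) → match; 3× C (H1) → no; 2× N (H1) → no; 4× C (H3) → no; 1× N (charge +1, H0) → no; 1× O (charge -1, H0) → no; 4× O (H0) → no; 2× C (H0) → no.
That gives 2 matching atoms.

2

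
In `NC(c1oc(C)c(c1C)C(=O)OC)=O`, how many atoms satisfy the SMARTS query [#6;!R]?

Check the 14 heavy atoms by environment: 1× o (aromatic, in 5-ring) → no; 4× c (aromatic, in 5-ring) → no; 5× C (acyclic) → match; 3× O (acyclic) → no; 1× N (acyclic) → no.
That gives 5 matching atoms.

5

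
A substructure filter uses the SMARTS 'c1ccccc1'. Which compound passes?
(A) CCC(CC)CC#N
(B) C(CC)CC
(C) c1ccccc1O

c1ccccc1 describes six aromatic carbons in a ring (a benzene ring).
(A) has a methyl group (-CH3) but no six-membered all-carbon aromatic ring is present.
(B) has a methyl group (-CH3) but no six-membered all-carbon aromatic ring is present.
(C) contains the required atom environment, so the pattern matches.
So the answer is (C).

C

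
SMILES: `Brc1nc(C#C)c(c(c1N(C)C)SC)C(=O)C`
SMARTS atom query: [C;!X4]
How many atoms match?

3

The query [C;!X4] means: aliphatic carbon that does not have four total connections.
Check the 17 heavy atoms by environment: 1× n (aromatic, X2) → no; 5× c (aromatic, X3) → no; 1× S (X2) → no; 4× C (X4) → no; 1× Br (X1) → no; 1× N (X3) → no; 1× C (X3) → match; 1× O (X1) → no; 2× C (X2) → match.
Summing the matching environments: 1 + 2 = 3 matching atoms.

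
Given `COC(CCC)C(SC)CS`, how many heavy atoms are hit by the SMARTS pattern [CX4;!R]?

The query [CX4;!R] means: aliphatic carbon with four total connections, not in a ring.
Check the 11 heavy atoms by environment: 8× C (X4, acyclic) → match; 2× S (X2, acyclic) → no; 1× O (X2, acyclic) → no.
That gives 8 matching atoms.

8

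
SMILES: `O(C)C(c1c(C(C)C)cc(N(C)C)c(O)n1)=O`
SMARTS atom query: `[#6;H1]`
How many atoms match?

2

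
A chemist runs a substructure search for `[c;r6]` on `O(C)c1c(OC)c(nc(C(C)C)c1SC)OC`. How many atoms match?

5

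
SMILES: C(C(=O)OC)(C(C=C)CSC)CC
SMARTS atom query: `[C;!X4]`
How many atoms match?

The query [C;!X4] means: aliphatic carbon that does not have four total connections.
Check the 13 heavy atoms by environment: 7× C (X4) → no; 1× S (X2) → no; 3× C (X3) → match; 1× O (X1) → no; 1× O (X2) → no.
That gives 3 matching atoms.

3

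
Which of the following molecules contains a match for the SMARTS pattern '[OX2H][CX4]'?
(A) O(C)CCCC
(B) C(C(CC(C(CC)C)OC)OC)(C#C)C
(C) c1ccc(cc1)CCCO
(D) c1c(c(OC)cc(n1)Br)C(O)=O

C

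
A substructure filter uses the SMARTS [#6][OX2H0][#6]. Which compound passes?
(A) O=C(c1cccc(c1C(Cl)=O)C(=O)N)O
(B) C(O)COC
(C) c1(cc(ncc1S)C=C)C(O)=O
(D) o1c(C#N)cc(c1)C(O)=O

B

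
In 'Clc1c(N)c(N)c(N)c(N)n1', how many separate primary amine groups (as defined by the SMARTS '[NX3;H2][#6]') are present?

[NX3;H2][#6] is the SMARTS for a primary amine: a trivalent nitrogen with two H attached to carbon.
The molecule carries 4 separate instances of a primary amino group (-NH2) meeting every constraint; each maps to a distinct set of atoms, giving 4 matches.

4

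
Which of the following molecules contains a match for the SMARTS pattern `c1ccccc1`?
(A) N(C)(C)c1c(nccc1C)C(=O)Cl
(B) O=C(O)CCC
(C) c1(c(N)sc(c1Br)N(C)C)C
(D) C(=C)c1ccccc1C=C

D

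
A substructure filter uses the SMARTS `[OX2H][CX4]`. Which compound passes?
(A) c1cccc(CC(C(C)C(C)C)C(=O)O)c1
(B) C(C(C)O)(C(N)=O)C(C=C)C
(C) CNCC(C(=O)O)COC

[OX2H][CX4] describes a hydroxyl oxygen bound to an sp3 (X4) carbon (an aliphatic alcohol).
(A) has a carboxylic acid group (-C(=O)OH) but the -OH is on a CX3 carbonyl carbon, not a CX4 carbon.
(B) contains a hydroxyl group (-OH), which satisfies every atom and bond constraint.
(C) has a methoxy ether (-OCH3) but the oxygen has H0 (ether), not H1.
So the answer is (B).

B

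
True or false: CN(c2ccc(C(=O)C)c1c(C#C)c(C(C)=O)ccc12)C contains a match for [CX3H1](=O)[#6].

False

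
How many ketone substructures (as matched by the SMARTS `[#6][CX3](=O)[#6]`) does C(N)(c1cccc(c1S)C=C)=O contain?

0

[#6][CX3](=O)[#6] is the SMARTS for a ketone: a carbonyl carbon (no H) flanked by two carbons.
The molecule has a primary amide (-C(=O)NH2), but one neighbour of the carbonyl carbon is N, not C; nothing else fits, so there are 0 matches.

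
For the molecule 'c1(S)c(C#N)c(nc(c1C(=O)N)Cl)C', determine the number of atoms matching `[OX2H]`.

0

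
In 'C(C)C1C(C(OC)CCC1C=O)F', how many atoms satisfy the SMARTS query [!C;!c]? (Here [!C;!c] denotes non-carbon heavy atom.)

3

The query [!C;!c] means: neither aliphatic nor aromatic carbon — same as [!#6].
Check the 13 heavy atoms by environment: 10× C → no; 2× O → match; 1× F → match.
Summing the matching environments: 2 + 1 = 3 matching atoms.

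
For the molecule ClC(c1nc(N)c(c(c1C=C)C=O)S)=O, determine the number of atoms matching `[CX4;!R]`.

0

The query [CX4;!R] means: aliphatic carbon with four total connections, not in a ring.
Check the 15 heavy atoms by environment: 1× n (aromatic, X2, in 6-ring) → no; 5× c (aromatic, X3, in 6-ring) → no; 1× N (X3, acyclic) → no; 4× C (X3, acyclic) → no; 2× O (X1, acyclic) → no; 1× Cl (X1, acyclic) → no; 1× S (X2, acyclic) → no.
No environment satisfies the query, so 0 matching atoms.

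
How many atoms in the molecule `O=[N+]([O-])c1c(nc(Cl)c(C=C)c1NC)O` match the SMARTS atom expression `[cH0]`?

5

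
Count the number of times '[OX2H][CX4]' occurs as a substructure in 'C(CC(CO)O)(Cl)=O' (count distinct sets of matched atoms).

2

[OX2H][CX4] is the SMARTS for an aliphatic alcohol: a hydroxyl oxygen bound to an sp3 (X4) carbon.
The molecule carries 2 separate instances of a hydroxyl group (-OH) meeting every constraint; each maps to a distinct set of atoms, giving 2 matches.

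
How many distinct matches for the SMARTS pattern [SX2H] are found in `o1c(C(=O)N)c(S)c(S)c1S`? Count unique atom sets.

3

[SX2H] is the SMARTS for a thiol: an aliphatic sulfur with two connections, one being H.
The molecule carries 3 separate instances of a thiol (-SH) meeting every constraint; each maps to a distinct set of atoms, giving 3 matches.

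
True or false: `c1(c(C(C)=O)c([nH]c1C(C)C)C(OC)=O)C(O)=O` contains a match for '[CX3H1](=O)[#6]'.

The pattern [CX3H1](=O)[#6] describes an sp2 carbon with one H, double-bonded to O and single-bonded to carbon — an aldehyde.
The closest candidate here is a carboxylic acid group (-C(=O)OH), but the carbonyl carbon has H0 and is bonded to O, not H1. No other fragment satisfies the full query, so there is no match.

False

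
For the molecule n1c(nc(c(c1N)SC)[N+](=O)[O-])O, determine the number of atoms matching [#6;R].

The query [#6;R] means: carbon that is part of a ring.
Check the 13 heavy atoms by environment: 2× n (aromatic, in 6-ring) → no; 4× c (aromatic, in 6-ring) → match; 2× O (acyclic) → no; 1× S (acyclic) → no; 1× C (acyclic) → no; 1× N (acyclic) → no; 1× N (charge +1, acyclic) → no; 1× O (charge -1, acyclic) → no.
That gives 4 matching atoms.

4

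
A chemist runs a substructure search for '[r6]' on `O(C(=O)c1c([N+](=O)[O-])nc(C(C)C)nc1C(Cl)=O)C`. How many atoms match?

The query [r6] means: r6 matches atoms in a six-membered ring.
Check the 19 heavy atoms by environment: 2× n (aromatic, in 6-ring) → match; 4× c (aromatic, in 6-ring) → match; 6× C (acyclic) → no; 4× O (acyclic) → no; 1× Cl (acyclic) → no; 1× N (charge +1, acyclic) → no; 1× O (charge -1, acyclic) → no.
Summing the matching environments: 2 + 4 = 6 matching atoms.

6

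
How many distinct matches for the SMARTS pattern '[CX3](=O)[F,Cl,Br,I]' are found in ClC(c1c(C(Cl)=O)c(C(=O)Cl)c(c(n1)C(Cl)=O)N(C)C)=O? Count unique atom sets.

[CX3](=O)[F,Cl,Br,I] is the SMARTS for an acyl halide: a carbonyl carbon bonded to a halogen.
The molecule carries 4 separate instances of an acyl chloride (-C(=O)Cl) meeting every constraint; each maps to a distinct set of atoms, giving 4 matches.

4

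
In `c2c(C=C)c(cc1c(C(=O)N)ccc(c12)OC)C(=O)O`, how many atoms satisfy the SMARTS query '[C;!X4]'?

4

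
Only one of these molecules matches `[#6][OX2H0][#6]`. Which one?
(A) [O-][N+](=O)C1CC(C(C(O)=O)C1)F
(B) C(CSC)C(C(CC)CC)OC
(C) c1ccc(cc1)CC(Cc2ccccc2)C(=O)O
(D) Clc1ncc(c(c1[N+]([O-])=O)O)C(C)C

[#6][OX2H0][#6] describes an aliphatic oxygen bridging two carbons with no H on the oxygen (an ether).
(A) has a carboxylic acid group (-C(=O)OH) but the -OH oxygen has H1; the =O is OX1, not OX2.
(B) contains a methoxy ether (-OCH3), which satisfies every atom and bond constraint.
(C) has a carboxylic acid group (-C(=O)OH) but the -OH oxygen has H1; the =O is OX1, not OX2.
(D) has a hydroxyl group (-OH) but the oxygen has H1, not H0 bridging two carbons.
So the answer is (B).

B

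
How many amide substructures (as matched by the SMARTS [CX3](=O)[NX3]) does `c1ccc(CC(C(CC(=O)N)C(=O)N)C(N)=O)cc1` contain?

3

[CX3](=O)[NX3] is the SMARTS for an amide: a carbonyl carbon bonded to a trivalent nitrogen.
The molecule carries 3 separate instances of a primary amide (-C(=O)NH2) meeting every constraint; each maps to a distinct set of atoms, giving 3 matches.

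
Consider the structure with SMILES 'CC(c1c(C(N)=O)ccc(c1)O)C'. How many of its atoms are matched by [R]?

6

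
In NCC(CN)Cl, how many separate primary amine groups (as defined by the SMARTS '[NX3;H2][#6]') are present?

2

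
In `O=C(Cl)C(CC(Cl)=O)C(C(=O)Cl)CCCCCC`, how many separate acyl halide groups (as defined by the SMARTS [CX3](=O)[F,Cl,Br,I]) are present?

3

[CX3](=O)[F,Cl,Br,I] is the SMARTS for an acyl halide: a carbonyl carbon bonded to a halogen.
The molecule carries 3 separate instances of an acyl chloride (-C(=O)Cl) meeting every constraint; each maps to a distinct set of atoms, giving 3 matches.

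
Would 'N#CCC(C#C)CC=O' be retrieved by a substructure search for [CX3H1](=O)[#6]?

Yes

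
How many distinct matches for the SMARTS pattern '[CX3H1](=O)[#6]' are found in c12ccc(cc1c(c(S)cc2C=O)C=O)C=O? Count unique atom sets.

3

[CX3H1](=O)[#6] is the SMARTS for an aldehyde: an sp2 carbon with one H, double-bonded to O and single-bonded to carbon.
The molecule carries 3 separate instances of an aldehyde (-CHO) meeting every constraint; each maps to a distinct set of atoms, giving 3 matches.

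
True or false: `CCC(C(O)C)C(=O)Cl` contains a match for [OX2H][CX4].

The pattern [OX2H][CX4] describes a hydroxyl oxygen bound to an sp3 (X4) carbon — an aliphatic alcohol.
The molecule carries a hydroxyl group (-OH), whose atoms satisfy every constraint of the query, so the pattern matches.

True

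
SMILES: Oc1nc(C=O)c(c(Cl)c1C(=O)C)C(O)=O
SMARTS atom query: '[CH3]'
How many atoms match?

The query [CH3] means: aliphatic carbon with exactly three hydrogens.
Check the 16 heavy atoms by environment: 1× n (aromatic, H0) → no; 5× c (aromatic, H0) → no; 2× C (H0) → no; 3× O (H0) → no; 2× O (H1) → no; 1× C (H1) → no; 1× Cl (H0) → no; 1× C (H3) → match.
That gives 1 matching atom.

1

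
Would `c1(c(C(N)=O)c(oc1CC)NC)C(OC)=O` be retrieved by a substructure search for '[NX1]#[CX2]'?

No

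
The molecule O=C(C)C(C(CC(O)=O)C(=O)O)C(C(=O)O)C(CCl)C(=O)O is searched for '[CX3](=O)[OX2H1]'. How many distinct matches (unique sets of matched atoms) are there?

[CX3](=O)[OX2H1] is the SMARTS for a carboxylic acid: an sp2 carbon double-bonded to O and single-bonded to an -OH oxygen.
The molecule carries 4 separate instances of a carboxylic acid group (-C(=O)OH) meeting every constraint; each maps to a distinct set of atoms, giving 4 matches.

4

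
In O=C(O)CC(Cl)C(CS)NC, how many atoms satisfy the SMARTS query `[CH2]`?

The query [CH2] means: aliphatic carbon with exactly two hydrogens.
Check the 11 heavy atoms by environment: 2× C (H2) → match; 2× C (H1) → no; 1× Cl (H0) → no; 1× N (H1) → no; 1× C (H3) → no; 1× C (H0) → no; 1× O (H0) → no; 1× O (H1) → no; 1× S (H1) → no.
That gives 2 matching atoms.

2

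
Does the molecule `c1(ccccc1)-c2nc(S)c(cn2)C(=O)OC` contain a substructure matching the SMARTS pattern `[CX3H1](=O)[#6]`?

No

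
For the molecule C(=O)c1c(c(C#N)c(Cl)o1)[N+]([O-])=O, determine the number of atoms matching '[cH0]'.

The query [cH0] means: aromatic carbon with no attached hydrogen (substituted or ring-fusion).
Check the 13 heavy atoms by environment: 1× o (aromatic, H0) → no; 4× c (aromatic, H0) → match; 1× C (H1) → no; 2× O (H0) → no; 1× N (charge +1, H0) → no; 1× O (charge -1, H0) → no; 1× Cl (H0) → no; 1× C (H0) → no; 1× N (H0) → no.
That gives 4 matching atoms.

4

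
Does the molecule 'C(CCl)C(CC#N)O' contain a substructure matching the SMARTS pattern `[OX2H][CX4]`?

The pattern [OX2H][CX4] describes a hydroxyl oxygen bound to an sp3 (X4) carbon — an aliphatic alcohol.
The molecule carries a hydroxyl group (-OH), whose atoms satisfy every constraint of the query, so the pattern matches.

Yes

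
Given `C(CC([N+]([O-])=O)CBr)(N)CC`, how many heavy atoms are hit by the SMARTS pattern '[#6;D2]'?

The query [#6;D2] means: any carbon bonded to exactly two heavy atoms.
Check the 11 heavy atoms by environment: 3× C (D2) → match; 2× C (D3) → no; 1× C (D1) → no; 1× Br (D1) → no; 1× N (charge +1, D3) → no; 1× O (charge -1, D1) → no; 1× O (D1) → no; 1× N (D1) → no.
That gives 3 matching atoms.

3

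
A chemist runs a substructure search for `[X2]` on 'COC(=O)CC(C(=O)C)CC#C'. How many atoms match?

The query [X2] means: any atom with exactly two total connections (bonds + H).
Check the 12 heavy atoms by environment: 5× C (X4) → no; 2× C (X3) → no; 2× O (X1) → no; 2× C (X2) → match; 1× O (X2) → match.
Summing the matching environments: 2 + 1 = 3 matching atoms.

3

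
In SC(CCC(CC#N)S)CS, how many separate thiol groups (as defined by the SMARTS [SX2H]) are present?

3

[SX2H] is the SMARTS for a thiol: an aliphatic sulfur with two connections, one being H.
The molecule carries 3 separate instances of a thiol (-SH) meeting every constraint; each maps to a distinct set of atoms, giving 3 matches.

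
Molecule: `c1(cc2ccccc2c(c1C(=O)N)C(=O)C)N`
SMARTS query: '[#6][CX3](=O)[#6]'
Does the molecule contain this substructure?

Yes

The pattern [#6][CX3](=O)[#6] describes a carbonyl carbon (no H) flanked by two carbons — a ketone.
The molecule carries an acetyl/ketone group (-C(=O)CH3), whose atoms satisfy every constraint of the query, so the pattern matches.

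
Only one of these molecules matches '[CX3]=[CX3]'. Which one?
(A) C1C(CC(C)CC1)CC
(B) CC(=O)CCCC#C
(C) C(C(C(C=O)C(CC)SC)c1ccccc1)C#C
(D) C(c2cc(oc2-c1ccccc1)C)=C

D

[CX3]=[CX3] describes a non-aromatic C=C double bond between two sp2 carbons (an alkene).
(A) has an ethyl group (-CH2CH3) but its C-C bond is a single bond between CX4 carbons, not CX3=CX3.
(B) has an ethynyl group (-C#CH) but the C-C bond is a triple bond, not a double bond.
(C) has an ethynyl group (-C#CH) but the C-C bond is a triple bond, not a double bond.
(D) contains a vinyl group (-CH=CH2), which satisfies every atom and bond constraint.
So the answer is (D).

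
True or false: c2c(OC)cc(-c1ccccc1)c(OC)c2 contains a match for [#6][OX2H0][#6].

True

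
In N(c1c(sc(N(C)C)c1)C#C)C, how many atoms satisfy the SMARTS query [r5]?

5

The query [r5] means: r5 matches atoms in a five-membered ring.
Check the 12 heavy atoms by environment: 1× s (aromatic, in 5-ring) → match; 4× c (aromatic, in 5-ring) → match; 2× N (acyclic) → no; 5× C (acyclic) → no.
Summing the matching environments: 1 + 4 = 5 matching atoms.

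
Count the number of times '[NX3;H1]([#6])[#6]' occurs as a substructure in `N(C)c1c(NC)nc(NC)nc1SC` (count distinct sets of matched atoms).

3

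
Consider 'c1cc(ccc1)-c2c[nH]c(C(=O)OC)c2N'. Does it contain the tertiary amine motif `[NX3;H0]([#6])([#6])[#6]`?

No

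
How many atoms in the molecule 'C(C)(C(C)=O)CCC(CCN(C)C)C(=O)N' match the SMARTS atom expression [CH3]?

4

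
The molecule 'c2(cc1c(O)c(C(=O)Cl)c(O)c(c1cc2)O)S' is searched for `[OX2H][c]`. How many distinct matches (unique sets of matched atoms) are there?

3

[OX2H][c] is the SMARTS for a phenol: a hydroxyl oxygen attached to an aromatic carbon.
The molecule carries 3 separate instances of a hydroxyl group (-OH) meeting every constraint; each maps to a distinct set of atoms, giving 3 matches.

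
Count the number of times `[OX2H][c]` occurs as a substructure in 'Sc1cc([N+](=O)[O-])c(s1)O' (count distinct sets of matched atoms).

1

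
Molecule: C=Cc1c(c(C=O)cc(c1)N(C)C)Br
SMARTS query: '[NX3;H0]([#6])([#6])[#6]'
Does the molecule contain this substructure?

The pattern [NX3;H0]([#6])([#6])[#6] describes a trivalent nitrogen with no H, bonded to three carbons — a tertiary amine.
The molecule carries a dimethylamino group (-N(CH3)2), whose atoms satisfy every constraint of the query, so the pattern matches.

Yes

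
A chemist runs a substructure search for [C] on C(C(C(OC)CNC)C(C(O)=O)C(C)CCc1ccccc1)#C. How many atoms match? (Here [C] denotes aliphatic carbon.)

13

The query [C] means: uppercase C matches aliphatic (non-aromatic) carbon only.
Check the 23 heavy atoms by environment: 13× C → match; 6× c (aromatic) → no; 3× O → no; 1× N → no.
That gives 13 matching atoms.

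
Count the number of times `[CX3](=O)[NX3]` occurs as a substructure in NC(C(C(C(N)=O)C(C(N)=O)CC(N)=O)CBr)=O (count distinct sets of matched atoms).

[CX3](=O)[NX3] is the SMARTS for an amide: a carbonyl carbon bonded to a trivalent nitrogen.
The molecule carries 4 separate instances of a primary amide (-C(=O)NH2) meeting every constraint; each maps to a distinct set of atoms, giving 4 matches.

4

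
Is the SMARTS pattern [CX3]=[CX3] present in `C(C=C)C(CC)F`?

Yes

The pattern [CX3]=[CX3] describes a non-aromatic C=C double bond between two sp2 carbons — an alkene.
The molecule carries a vinyl group (-CH=CH2), whose atoms satisfy every constraint of the query, so the pattern matches.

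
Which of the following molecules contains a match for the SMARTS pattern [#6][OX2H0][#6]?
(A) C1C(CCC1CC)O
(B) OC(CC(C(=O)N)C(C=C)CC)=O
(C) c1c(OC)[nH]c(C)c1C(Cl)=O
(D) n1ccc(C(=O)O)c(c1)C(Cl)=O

C

[#6][OX2H0][#6] describes an aliphatic oxygen bridging two carbons with no H on the oxygen (an ether).
(A) has a hydroxyl group (-OH) but the oxygen has H1, not H0 bridging two carbons.
(B) has a carboxylic acid group (-C(=O)OH) but the -OH oxygen has H1; the =O is OX1, not OX2.
(C) contains a methoxy ether (-OCH3), which satisfies every atom and bond constraint.
(D) has a carboxylic acid group (-C(=O)OH) but the -OH oxygen has H1; the =O is OX1, not OX2.
So the answer is (C).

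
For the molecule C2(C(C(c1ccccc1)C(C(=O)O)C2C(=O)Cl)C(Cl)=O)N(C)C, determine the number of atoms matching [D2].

The query [D2] means: atom with exactly two heavy-atom neighbours.
Check the 23 heavy atoms by environment: 8× C (D3) → no; 4× O (D1) → no; 2× Cl (D1) → no; 1× N (D3) → no; 2× C (D1) → no; 1× c (aromatic, D3) → no; 5× c (aromatic, D2) → match.
That gives 5 matching atoms.

5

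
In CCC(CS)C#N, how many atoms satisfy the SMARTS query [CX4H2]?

The query [CX4H2] means: sp3 carbon (X4) with exactly two hydrogens.
Check the 7 heavy atoms by environment: 2× C (H2, X4) → match; 1× C (H1, X4) → no; 1× C (H0, X2) → no; 1× N (H0, X1) → no; 1× C (H3, X4) → no; 1× S (H1, X2) → no.
That gives 2 matching atoms.

2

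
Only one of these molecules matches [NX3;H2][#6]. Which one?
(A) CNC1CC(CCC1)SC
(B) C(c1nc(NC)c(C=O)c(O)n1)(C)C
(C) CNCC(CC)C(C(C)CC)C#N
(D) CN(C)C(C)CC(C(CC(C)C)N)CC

D

[NX3;H2][#6] describes a trivalent nitrogen with two H attached to carbon (a primary amine).
(A) has an N-methylamino group (-NHCH3) but the nitrogen bears two carbons and only one H (H1), not H2.
(B) has an N-methylamino group (-NHCH3) but the nitrogen bears two carbons and only one H (H1), not H2.
(C) has an N-methylamino group (-NHCH3) but the nitrogen bears two carbons and only one H (H1), not H2.
(D) contains a primary amino group (-NH2), which satisfies every atom and bond constraint.
So the answer is (D).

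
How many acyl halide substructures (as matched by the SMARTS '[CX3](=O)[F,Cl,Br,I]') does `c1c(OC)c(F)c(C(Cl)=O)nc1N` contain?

[CX3](=O)[F,Cl,Br,I] is the SMARTS for an acyl halide: a carbonyl carbon bonded to a halogen.
Exactly one fragment in the molecule meets all constraints, giving 1 match.

1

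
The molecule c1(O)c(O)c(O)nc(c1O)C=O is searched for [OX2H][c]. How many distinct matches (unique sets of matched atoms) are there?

4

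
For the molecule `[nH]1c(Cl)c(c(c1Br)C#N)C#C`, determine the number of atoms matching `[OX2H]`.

0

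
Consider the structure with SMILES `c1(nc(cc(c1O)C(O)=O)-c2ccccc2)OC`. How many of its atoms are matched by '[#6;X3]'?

12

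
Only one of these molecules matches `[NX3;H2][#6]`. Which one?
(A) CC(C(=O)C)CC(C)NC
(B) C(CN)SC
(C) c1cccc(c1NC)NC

B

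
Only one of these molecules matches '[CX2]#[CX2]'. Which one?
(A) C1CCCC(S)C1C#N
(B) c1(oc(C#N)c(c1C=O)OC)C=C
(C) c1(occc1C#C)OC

[CX2]#[CX2] describes a carbon-carbon triple bond (an alkyne).
(A) has a nitrile (-C#N) but the triple bond is C#N, not C#C.
(B) has a vinyl group (-CH=CH2) but the C=C is a double bond; both carbons are CX3, not CX2.
(C) contains an ethynyl group (-C#CH), which satisfies every atom and bond constraint.
So the answer is (C).

C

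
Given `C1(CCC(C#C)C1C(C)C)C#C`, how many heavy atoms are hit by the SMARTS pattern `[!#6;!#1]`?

0

Check the 12 heavy atoms by environment: 12× C → no.
No environment satisfies the query, so 0 matching atoms.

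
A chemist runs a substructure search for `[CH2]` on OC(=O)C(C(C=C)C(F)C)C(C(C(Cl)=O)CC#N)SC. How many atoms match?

2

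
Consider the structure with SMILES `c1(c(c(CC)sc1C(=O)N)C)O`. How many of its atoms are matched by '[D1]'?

5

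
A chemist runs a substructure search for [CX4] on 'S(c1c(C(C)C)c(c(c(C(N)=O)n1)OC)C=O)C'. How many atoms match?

The query [CX4] means: C with X4: aliphatic carbon with exactly 4 total connections (bonds + H).
Check the 18 heavy atoms by environment: 1× n (aromatic, X2) → no; 5× c (aromatic, X3) → no; 2× C (X3) → no; 2× O (X1) → no; 1× O (X2) → no; 5× C (X4) → match; 1× N (X3) → no; 1× S (X2) → no.
That gives 5 matching atoms.

5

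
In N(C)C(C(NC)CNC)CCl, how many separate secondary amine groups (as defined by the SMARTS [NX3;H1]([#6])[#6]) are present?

3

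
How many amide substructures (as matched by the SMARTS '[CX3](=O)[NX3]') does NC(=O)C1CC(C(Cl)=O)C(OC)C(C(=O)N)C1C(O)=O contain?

2

[CX3](=O)[NX3] is the SMARTS for an amide: a carbonyl carbon bonded to a trivalent nitrogen.
The molecule carries 2 separate instances of a primary amide (-C(=O)NH2) meeting every constraint; each maps to a distinct set of atoms, giving 2 matches.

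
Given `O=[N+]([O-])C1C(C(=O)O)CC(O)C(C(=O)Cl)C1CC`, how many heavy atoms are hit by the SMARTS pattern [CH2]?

2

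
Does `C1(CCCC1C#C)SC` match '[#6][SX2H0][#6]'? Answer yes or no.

Yes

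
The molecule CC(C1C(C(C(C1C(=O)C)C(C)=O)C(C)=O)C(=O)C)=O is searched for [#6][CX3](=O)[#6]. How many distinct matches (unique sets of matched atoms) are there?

5

[#6][CX3](=O)[#6] is the SMARTS for a ketone: a carbonyl carbon (no H) flanked by two carbons.
The molecule carries 5 separate instances of an acetyl/ketone group (-C(=O)CH3) meeting every constraint; each maps to a distinct set of atoms, giving 5 matches.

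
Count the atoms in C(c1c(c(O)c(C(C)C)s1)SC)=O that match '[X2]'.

Check the 13 heavy atoms by environment: 1× s (aromatic, X2) → match; 4× c (aromatic, X3) → no; 4× C (X4) → no; 1× S (X2) → match; 1× O (X2) → match; 1× C (X3) → no; 1× O (X1) → no.
Summing the matching environments: 1 + 1 + 1 = 3 matching atoms.

3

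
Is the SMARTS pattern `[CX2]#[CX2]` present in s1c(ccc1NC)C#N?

The pattern [CX2]#[CX2] describes a carbon-carbon triple bond — an alkyne.
The closest candidate here is a nitrile (-C#N), but the triple bond is C#N, not C#C. No other fragment satisfies the full query, so there is no match.

No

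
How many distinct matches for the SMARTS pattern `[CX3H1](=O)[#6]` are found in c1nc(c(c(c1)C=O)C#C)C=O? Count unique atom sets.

2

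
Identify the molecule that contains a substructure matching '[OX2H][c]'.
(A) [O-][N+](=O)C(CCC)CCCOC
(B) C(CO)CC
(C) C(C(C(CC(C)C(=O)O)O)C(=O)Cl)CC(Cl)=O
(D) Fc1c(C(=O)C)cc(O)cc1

D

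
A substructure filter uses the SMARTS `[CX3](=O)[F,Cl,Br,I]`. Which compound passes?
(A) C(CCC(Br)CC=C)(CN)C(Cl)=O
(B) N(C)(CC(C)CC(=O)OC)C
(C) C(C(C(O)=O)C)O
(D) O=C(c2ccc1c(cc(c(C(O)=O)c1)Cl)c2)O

A

[CX3](=O)[F,Cl,Br,I] describes a carbonyl carbon bonded to a halogen (an acyl halide).
(A) contains an acyl chloride (-C(=O)Cl), which satisfies every atom and bond constraint.
(B) has a methyl-ester group (-C(=O)OCH3) but the carbonyl is bonded to -O-C, not to a halogen.
(C) has a carboxylic acid group (-C(=O)OH) but the carbonyl is bonded to -OH, not to a halogen.
(D) has a carboxylic acid group (-C(=O)OH) but the carbonyl is bonded to -OH, not to a halogen.
So the answer is (A).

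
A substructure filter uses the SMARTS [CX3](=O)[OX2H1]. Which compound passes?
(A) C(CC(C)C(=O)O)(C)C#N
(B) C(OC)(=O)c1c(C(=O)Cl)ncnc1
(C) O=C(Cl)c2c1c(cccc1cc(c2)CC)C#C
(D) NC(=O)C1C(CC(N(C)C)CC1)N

A

[CX3](=O)[OX2H1] describes an sp2 carbon double-bonded to O and single-bonded to an -OH oxygen (a carboxylic acid).
(A) contains a carboxylic acid group (-C(=O)OH), which satisfies every atom and bond constraint.
(B) has a methyl-ester group (-C(=O)OCH3) but the singly-bonded O has no H (OX2H0, not OX2H1).
(C) has an acyl chloride (-C(=O)Cl) but the carbonyl is bonded to Cl, not to an -OH oxygen.
(D) has a primary amide (-C(=O)NH2) but the carbonyl is bonded to N, not to an -OH oxygen.
So the answer is (A).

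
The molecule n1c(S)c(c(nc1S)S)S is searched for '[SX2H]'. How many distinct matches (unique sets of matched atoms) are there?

4

[SX2H] is the SMARTS for a thiol: an aliphatic sulfur with two connections, one being H.
The molecule carries 4 separate instances of a thiol (-SH) meeting every constraint; each maps to a distinct set of atoms, giving 4 matches.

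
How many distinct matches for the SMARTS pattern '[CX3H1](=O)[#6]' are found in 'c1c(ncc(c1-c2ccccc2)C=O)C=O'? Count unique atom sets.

[CX3H1](=O)[#6] is the SMARTS for an aldehyde: an sp2 carbon with one H, double-bonded to O and single-bonded to carbon.
The molecule carries 2 separate instances of an aldehyde (-CHO) meeting every constraint; each maps to a distinct set of atoms, giving 2 matches.

2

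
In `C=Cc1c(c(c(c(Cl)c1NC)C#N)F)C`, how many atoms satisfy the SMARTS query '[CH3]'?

2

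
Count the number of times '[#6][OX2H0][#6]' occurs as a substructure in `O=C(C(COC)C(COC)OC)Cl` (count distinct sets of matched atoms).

3

[#6][OX2H0][#6] is the SMARTS for an ether: an aliphatic oxygen bridging two carbons with no H on the oxygen.
The molecule carries 3 separate instances of a methoxy ether (-OCH3) meeting every constraint; each maps to a distinct set of atoms, giving 3 matches.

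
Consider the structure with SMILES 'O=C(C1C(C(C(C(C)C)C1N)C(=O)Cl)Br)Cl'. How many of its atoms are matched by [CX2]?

The query [CX2] means: C with X2: aliphatic carbon with exactly 2 total connections.
Check the 16 heavy atoms by environment: 8× C (X4) → no; 1× N (X3) → no; 1× Br (X1) → no; 2× C (X3) → no; 2× O (X1) → no; 2× Cl (X1) → no.
No environment satisfies the query, so 0 matching atoms.

0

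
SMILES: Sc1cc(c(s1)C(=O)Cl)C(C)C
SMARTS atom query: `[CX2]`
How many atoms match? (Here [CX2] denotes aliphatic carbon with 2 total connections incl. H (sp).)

0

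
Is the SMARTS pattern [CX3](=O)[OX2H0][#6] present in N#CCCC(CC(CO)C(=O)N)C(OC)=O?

Yes

The pattern [CX3](=O)[OX2H0][#6] describes a carbonyl carbon bonded to an oxygen that is itself bonded to carbon (no H on that O) — an ester.
The molecule carries a methyl-ester group (-C(=O)OCH3), whose atoms satisfy every constraint of the query, so the pattern matches.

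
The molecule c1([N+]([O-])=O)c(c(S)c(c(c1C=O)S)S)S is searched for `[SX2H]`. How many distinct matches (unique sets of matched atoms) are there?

[SX2H] is the SMARTS for a thiol: an aliphatic sulfur with two connections, one being H.
The molecule carries 4 separate instances of a thiol (-SH) meeting every constraint; each maps to a distinct set of atoms, giving 4 matches.

4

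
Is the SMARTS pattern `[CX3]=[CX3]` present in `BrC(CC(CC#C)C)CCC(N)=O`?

The pattern [CX3]=[CX3] describes a non-aromatic C=C double bond between two sp2 carbons — an alkene.
The closest candidate here is an ethynyl group (-C#CH), but the C-C bond is a triple bond, not a double bond. No other fragment satisfies the full query, so there is no match.

No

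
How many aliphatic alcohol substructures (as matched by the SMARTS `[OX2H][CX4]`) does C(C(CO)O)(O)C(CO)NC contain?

4

[OX2H][CX4] is the SMARTS for an aliphatic alcohol: a hydroxyl oxygen bound to an sp3 (X4) carbon.
The molecule carries 4 separate instances of a hydroxyl group (-OH) meeting every constraint; each maps to a distinct set of atoms, giving 4 matches.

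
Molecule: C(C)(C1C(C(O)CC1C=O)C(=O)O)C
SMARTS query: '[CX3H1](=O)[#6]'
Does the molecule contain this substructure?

The pattern [CX3H1](=O)[#6] describes an sp2 carbon with one H, double-bonded to O and single-bonded to carbon — an aldehyde.
The molecule carries an aldehyde (-CHO), whose atoms satisfy every constraint of the query, so the pattern matches.

Yes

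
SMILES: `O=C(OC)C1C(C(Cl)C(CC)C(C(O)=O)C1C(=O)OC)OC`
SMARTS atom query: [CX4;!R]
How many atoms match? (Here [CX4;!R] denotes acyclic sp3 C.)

Check the 22 heavy atoms by environment: 6× C (X4, in 6-ring) → no; 3× C (X3, acyclic) → no; 3× O (X1, acyclic) → no; 4× O (X2, acyclic) → no; 5× C (X4, acyclic) → match; 1× Cl (X1, acyclic) → no.
That gives 5 matching atoms.

5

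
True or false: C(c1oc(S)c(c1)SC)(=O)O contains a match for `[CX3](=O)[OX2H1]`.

True

The pattern [CX3](=O)[OX2H1] describes an sp2 carbon double-bonded to O and single-bonded to an -OH oxygen — a carboxylic acid.
The molecule carries a carboxylic acid group (-C(=O)OH), whose atoms satisfy every constraint of the query, so the pattern matches.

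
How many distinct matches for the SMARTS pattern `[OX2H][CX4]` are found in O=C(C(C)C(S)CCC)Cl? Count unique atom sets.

0

[OX2H][CX4] is the SMARTS for an aliphatic alcohol: a hydroxyl oxygen bound to an sp3 (X4) carbon.
No fragment in the molecule satisfies every constraint, giving 0 matches.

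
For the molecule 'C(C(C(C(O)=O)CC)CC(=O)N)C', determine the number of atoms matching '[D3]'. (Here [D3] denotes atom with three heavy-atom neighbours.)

4

The query [D3] means: atom with exactly three heavy-atom neighbours.
Check the 13 heavy atoms by environment: 3× C (D2) → no; 4× C (D3) → match; 3× O (D1) → no; 2× C (D1) → no; 1× N (D1) → no.
That gives 4 matching atoms.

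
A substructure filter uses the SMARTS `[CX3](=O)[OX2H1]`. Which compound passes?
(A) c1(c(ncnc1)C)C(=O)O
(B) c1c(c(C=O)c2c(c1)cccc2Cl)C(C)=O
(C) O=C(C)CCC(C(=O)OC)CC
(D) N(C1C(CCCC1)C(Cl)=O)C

[CX3](=O)[OX2H1] describes an sp2 carbon double-bonded to O and single-bonded to an -OH oxygen (a carboxylic acid).
(A) contains a carboxylic acid group (-C(=O)OH), which satisfies every atom and bond constraint.
(B) has an aldehyde (-CHO) but there is no singly-bonded oxygen on the carbonyl carbon.
(C) has a methyl-ester group (-C(=O)OCH3) but the singly-bonded O has no H (OX2H0, not OX2H1).
(D) has an acyl chloride (-C(=O)Cl) but the carbonyl is bonded to Cl, not to an -OH oxygen.
So the answer is (A).

A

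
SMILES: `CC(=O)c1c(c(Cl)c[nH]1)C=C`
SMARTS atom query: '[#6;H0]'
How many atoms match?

4

Check the 11 heavy atoms by environment: 1× n (aromatic, H1) → no; 3× c (aromatic, H0) → match; 1× c (aromatic, H1) → no; 1× Cl (H0) → no; 1× C (H1) → no; 1× C (H2) → no; 1× C (H0) → match; 1× O (H0) → no; 1× C (H3) → no.
Summing the matching environments: 3 + 1 = 4 matching atoms.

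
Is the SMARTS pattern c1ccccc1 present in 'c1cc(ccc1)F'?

Yes

The pattern c1ccccc1 describes six aromatic carbons in a ring — a benzene ring.
The required atom environment is present in the molecule, so the pattern matches.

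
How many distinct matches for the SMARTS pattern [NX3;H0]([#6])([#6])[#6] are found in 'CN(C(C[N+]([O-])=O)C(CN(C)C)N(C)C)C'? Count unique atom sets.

3

[NX3;H0]([#6])([#6])[#6] is the SMARTS for a tertiary amine: a trivalent nitrogen with no H, bonded to three carbons.
The molecule carries 3 separate instances of a dimethylamino group (-N(CH3)2) meeting every constraint; each maps to a distinct set of atoms, giving 3 matches.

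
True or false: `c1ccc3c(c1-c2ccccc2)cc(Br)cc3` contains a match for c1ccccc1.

True

The pattern c1ccccc1 describes six aromatic carbons in a ring — a benzene ring.
The molecule carries a phenyl ring, whose atoms satisfy every constraint of the query, so the pattern matches.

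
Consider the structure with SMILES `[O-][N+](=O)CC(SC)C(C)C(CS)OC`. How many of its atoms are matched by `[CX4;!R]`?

Check the 14 heavy atoms by environment: 8× C (X4, acyclic) → match; 1× O (X2, acyclic) → no; 2× S (X2, acyclic) → no; 1× N (charge +1, X3, acyclic) → no; 1× O (charge -1, X1, acyclic) → no; 1× O (X1, acyclic) → no.
That gives 8 matching atoms.

8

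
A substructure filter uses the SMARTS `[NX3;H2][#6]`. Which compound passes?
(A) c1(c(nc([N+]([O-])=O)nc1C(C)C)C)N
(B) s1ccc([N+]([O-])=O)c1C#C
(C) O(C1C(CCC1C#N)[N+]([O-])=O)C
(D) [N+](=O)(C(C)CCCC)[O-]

A

[NX3;H2][#6] describes a trivalent nitrogen with two H attached to carbon (a primary amine).
(A) contains a primary amino group (-NH2), which satisfies every atom and bond constraint.
(B) has a nitro group (-[N+](=O)[O-]) but the nitrogen is [N+] with no H, not NX3H2.
(C) has a nitro group (-[N+](=O)[O-]) but the nitrogen is [N+] with no H, not NX3H2.
(D) has a nitro group (-[N+](=O)[O-]) but the nitrogen is [N+] with no H, not NX3H2.
So the answer is (A).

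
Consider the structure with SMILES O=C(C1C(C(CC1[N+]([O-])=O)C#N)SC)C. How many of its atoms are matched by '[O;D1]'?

The query [O;D1] means: aliphatic oxygen bonded to exactly one heavy atom.
Check the 15 heavy atoms by environment: 5× C (D3) → no; 2× C (D2) → no; 1× N (D1) → no; 2× O (D1) → match; 2× C (D1) → no; 1× S (D2) → no; 1× N (charge +1, D3) → no; 1× O (charge -1, D1) → match.
Summing the matching environments: 2 + 1 = 3 matching atoms.

3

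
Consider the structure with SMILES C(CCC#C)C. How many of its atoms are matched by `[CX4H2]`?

3

The query [CX4H2] means: sp3 carbon (X4) with exactly two hydrogens.
Check the 6 heavy atoms by environment: 3× C (H2, X4) → match; 1× C (H3, X4) → no; 1× C (H0, X2) → no; 1× C (H1, X2) → no.
That gives 3 matching atoms.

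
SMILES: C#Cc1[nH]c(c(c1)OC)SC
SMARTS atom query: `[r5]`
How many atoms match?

5

Check the 11 heavy atoms by environment: 1× n (aromatic, in 5-ring) → match; 4× c (aromatic, in 5-ring) → match; 4× C (acyclic) → no; 1× O (acyclic) → no; 1× S (acyclic) → no.
Summing the matching environments: 1 + 4 = 5 matching atoms.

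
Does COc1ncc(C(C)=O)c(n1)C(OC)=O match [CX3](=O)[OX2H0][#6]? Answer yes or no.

Yes

The pattern [CX3](=O)[OX2H0][#6] describes a carbonyl carbon bonded to an oxygen that is itself bonded to carbon (no H on that O) — an ester.
The molecule carries a methyl-ester group (-C(=O)OCH3), whose atoms satisfy every constraint of the query, so the pattern matches.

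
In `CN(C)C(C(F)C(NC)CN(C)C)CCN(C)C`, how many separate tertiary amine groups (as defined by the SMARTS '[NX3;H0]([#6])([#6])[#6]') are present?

3

[NX3;H0]([#6])([#6])[#6] is the SMARTS for a tertiary amine: a trivalent nitrogen with no H, bonded to three carbons.
The molecule carries 3 separate instances of a dimethylamino group (-N(CH3)2) meeting every constraint; each maps to a distinct set of atoms, giving 3 matches.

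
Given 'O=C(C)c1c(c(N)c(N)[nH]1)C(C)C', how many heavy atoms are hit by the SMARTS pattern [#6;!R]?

5

The query [#6;!R] means: carbon not in any ring.
Check the 13 heavy atoms by environment: 1× n (aromatic, in 5-ring) → no; 4× c (aromatic, in 5-ring) → no; 2× N (acyclic) → no; 5× C (acyclic) → match; 1× O (acyclic) → no.
That gives 5 matching atoms.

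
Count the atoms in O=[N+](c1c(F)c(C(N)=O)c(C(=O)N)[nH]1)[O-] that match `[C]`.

2

The query [C] means: uppercase C matches aliphatic (non-aromatic) carbon only.
Check the 15 heavy atoms by environment: 1× n (aromatic) → no; 4× c (aromatic) → no; 1× F → no; 1× N (charge +1) → no; 1× O (charge -1) → no; 3× O → no; 2× C → match; 2× N → no.
That gives 2 matching atoms.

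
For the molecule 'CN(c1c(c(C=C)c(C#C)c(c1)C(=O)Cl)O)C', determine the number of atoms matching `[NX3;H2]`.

The query [NX3;H2] means: aliphatic N with 3 total connections, two of them H — an -NH2 nitrogen (amine or amide).
Check the 17 heavy atoms by environment: 5× c (aromatic, H0, X3) → no; 1× c (aromatic, H1, X3) → no; 1× O (H1, X2) → no; 1× C (H0, X3) → no; 1× O (H0, X1) → no; 1× Cl (H0, X1) → no; 1× C (H1, X3) → no; 1× C (H2, X3) → no; 1× C (H0, X2) → no; 1× C (H1, X2) → no; 1× N (H0, X3) → no; 2× C (H3, X4) → no.
No environment satisfies the query, so 0 matching atoms.

0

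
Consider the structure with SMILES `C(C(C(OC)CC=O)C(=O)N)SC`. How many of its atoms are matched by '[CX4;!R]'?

The query [CX4;!R] means: aliphatic carbon with four total connections, not in a ring.
Check the 13 heavy atoms by environment: 6× C (X4, acyclic) → match; 2× C (X3, acyclic) → no; 2× O (X1, acyclic) → no; 1× O (X2, acyclic) → no; 1× N (X3, acyclic) → no; 1× S (X2, acyclic) → no.
That gives 6 matching atoms.

6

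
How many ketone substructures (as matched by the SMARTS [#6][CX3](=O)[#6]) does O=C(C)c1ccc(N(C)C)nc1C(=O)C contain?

2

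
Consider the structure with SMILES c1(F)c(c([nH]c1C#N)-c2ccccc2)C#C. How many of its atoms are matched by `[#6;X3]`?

The query [#6;X3] means: any carbon (aromatic or not) with three total connections.
Check the 16 heavy atoms by environment: 1× n (aromatic, X3) → no; 10× c (aromatic, X3) → match; 3× C (X2) → no; 1× N (X1) → no; 1× F (X1) → no.
That gives 10 matching atoms.

10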